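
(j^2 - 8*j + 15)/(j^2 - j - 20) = (j - 3)/(j + 4)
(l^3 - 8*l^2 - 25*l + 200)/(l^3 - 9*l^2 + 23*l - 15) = (l^2 - 3*l - 40)/(l^2 - 4*l + 3)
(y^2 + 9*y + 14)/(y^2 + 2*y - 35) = (y + 2)/(y - 5)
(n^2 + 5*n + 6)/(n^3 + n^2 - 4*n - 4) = (n + 3)/(n^2 - n - 2)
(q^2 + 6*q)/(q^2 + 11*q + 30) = q/(q + 5)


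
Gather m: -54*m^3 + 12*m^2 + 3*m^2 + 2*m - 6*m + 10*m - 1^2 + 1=-54*m^3 + 15*m^2 + 6*m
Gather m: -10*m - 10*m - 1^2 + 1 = -20*m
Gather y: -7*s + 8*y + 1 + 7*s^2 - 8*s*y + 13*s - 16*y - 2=7*s^2 + 6*s + y*(-8*s - 8) - 1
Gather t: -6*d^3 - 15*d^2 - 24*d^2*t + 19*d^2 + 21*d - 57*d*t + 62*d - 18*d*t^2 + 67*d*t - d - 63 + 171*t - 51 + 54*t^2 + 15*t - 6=-6*d^3 + 4*d^2 + 82*d + t^2*(54 - 18*d) + t*(-24*d^2 + 10*d + 186) - 120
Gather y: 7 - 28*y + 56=63 - 28*y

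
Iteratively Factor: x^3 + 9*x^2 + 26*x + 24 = (x + 2)*(x^2 + 7*x + 12) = (x + 2)*(x + 4)*(x + 3)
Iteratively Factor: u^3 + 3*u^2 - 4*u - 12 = (u + 2)*(u^2 + u - 6) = (u - 2)*(u + 2)*(u + 3)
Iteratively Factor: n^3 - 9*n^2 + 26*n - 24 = (n - 4)*(n^2 - 5*n + 6) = (n - 4)*(n - 3)*(n - 2)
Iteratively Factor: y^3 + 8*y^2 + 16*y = (y)*(y^2 + 8*y + 16) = y*(y + 4)*(y + 4)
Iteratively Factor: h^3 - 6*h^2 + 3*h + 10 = (h + 1)*(h^2 - 7*h + 10) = (h - 2)*(h + 1)*(h - 5)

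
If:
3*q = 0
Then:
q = 0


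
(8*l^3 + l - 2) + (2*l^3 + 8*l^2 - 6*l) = 10*l^3 + 8*l^2 - 5*l - 2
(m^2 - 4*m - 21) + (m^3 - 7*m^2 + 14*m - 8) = m^3 - 6*m^2 + 10*m - 29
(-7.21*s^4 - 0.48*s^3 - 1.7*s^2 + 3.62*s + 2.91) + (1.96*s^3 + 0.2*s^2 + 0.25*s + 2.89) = -7.21*s^4 + 1.48*s^3 - 1.5*s^2 + 3.87*s + 5.8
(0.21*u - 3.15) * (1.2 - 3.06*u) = -0.6426*u^2 + 9.891*u - 3.78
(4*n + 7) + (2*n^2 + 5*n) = 2*n^2 + 9*n + 7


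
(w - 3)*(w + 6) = w^2 + 3*w - 18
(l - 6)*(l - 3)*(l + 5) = l^3 - 4*l^2 - 27*l + 90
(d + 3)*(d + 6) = d^2 + 9*d + 18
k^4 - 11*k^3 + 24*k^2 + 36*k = k*(k - 6)^2*(k + 1)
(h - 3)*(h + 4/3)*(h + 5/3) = h^3 - 61*h/9 - 20/3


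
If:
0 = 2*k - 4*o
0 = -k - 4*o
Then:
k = 0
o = 0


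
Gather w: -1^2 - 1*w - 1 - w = -2*w - 2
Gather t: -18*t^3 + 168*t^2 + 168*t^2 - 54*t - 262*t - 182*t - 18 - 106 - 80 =-18*t^3 + 336*t^2 - 498*t - 204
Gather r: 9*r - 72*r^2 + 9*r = -72*r^2 + 18*r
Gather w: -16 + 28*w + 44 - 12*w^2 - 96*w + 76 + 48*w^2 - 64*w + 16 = 36*w^2 - 132*w + 120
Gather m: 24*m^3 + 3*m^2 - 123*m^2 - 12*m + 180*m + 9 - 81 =24*m^3 - 120*m^2 + 168*m - 72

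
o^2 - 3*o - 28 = (o - 7)*(o + 4)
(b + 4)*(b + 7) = b^2 + 11*b + 28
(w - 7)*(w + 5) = w^2 - 2*w - 35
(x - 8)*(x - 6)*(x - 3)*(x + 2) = x^4 - 15*x^3 + 56*x^2 + 36*x - 288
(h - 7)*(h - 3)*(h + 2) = h^3 - 8*h^2 + h + 42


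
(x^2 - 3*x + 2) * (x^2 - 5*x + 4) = x^4 - 8*x^3 + 21*x^2 - 22*x + 8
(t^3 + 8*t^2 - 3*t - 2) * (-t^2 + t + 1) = -t^5 - 7*t^4 + 12*t^3 + 7*t^2 - 5*t - 2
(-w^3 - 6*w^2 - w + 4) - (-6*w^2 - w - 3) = 7 - w^3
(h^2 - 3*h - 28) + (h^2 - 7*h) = 2*h^2 - 10*h - 28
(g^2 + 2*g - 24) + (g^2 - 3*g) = 2*g^2 - g - 24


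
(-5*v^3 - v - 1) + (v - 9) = -5*v^3 - 10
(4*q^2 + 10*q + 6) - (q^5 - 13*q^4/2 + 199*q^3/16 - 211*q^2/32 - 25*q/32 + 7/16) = -q^5 + 13*q^4/2 - 199*q^3/16 + 339*q^2/32 + 345*q/32 + 89/16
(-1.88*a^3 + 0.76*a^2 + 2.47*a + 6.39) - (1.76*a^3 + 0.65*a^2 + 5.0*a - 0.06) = -3.64*a^3 + 0.11*a^2 - 2.53*a + 6.45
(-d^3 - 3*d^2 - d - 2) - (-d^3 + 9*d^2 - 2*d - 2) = -12*d^2 + d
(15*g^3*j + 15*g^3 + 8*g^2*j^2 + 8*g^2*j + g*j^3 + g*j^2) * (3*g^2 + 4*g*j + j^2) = 45*g^5*j + 45*g^5 + 84*g^4*j^2 + 84*g^4*j + 50*g^3*j^3 + 50*g^3*j^2 + 12*g^2*j^4 + 12*g^2*j^3 + g*j^5 + g*j^4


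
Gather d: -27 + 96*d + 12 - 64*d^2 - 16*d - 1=-64*d^2 + 80*d - 16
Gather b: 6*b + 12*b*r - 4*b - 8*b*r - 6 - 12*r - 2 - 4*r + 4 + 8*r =b*(4*r + 2) - 8*r - 4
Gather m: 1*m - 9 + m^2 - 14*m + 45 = m^2 - 13*m + 36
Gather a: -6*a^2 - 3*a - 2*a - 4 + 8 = -6*a^2 - 5*a + 4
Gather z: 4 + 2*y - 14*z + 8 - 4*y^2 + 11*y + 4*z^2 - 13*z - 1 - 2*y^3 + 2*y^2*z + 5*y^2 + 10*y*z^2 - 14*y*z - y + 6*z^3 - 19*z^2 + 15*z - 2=-2*y^3 + y^2 + 12*y + 6*z^3 + z^2*(10*y - 15) + z*(2*y^2 - 14*y - 12) + 9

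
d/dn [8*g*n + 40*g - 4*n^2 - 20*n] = 8*g - 8*n - 20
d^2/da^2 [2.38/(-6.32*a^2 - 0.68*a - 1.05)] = (190.125824*a^2 + 20.456576*a - 2.38*(12.64*a + 0.68)*(25.28*a + 1.36) + 31.58736)/(6.32*a^2 + 0.68*a + 1.05)^3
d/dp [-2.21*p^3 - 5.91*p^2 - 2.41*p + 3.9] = -6.63*p^2 - 11.82*p - 2.41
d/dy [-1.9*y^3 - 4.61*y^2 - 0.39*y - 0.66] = -5.7*y^2 - 9.22*y - 0.39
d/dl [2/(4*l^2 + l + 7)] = 2*(-8*l - 1)/(4*l^2 + l + 7)^2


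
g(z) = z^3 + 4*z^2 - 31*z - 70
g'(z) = 3*z^2 + 8*z - 31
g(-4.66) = 60.13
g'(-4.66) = -3.13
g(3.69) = -79.68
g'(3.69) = 39.37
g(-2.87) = 28.28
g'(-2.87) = -29.25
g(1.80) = -107.01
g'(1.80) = -6.88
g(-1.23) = -27.68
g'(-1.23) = -36.30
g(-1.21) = -28.41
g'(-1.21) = -36.29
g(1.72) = -106.40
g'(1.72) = -8.36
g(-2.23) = 7.93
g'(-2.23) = -33.92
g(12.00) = 1862.00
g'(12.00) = 497.00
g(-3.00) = 32.00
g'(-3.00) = -28.00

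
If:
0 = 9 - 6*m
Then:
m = 3/2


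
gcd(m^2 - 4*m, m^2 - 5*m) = m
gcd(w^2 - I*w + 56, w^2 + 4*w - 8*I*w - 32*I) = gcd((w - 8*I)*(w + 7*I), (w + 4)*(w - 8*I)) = w - 8*I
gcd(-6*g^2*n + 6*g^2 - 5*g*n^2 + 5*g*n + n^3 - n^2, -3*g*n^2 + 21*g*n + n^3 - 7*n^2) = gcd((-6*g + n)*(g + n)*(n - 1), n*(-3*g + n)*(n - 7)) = 1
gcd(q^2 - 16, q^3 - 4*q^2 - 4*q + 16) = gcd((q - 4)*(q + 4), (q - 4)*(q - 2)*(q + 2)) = q - 4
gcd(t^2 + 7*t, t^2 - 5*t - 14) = 1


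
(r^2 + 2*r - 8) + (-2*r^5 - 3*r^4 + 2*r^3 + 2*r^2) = -2*r^5 - 3*r^4 + 2*r^3 + 3*r^2 + 2*r - 8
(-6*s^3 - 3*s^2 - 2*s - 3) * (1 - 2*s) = 12*s^4 + s^2 + 4*s - 3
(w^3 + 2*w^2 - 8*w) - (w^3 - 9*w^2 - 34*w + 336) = 11*w^2 + 26*w - 336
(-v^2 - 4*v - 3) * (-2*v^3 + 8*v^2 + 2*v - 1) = 2*v^5 - 28*v^3 - 31*v^2 - 2*v + 3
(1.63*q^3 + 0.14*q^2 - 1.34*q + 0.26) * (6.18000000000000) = 10.0734*q^3 + 0.8652*q^2 - 8.2812*q + 1.6068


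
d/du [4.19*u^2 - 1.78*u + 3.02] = 8.38*u - 1.78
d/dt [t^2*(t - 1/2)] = t*(3*t - 1)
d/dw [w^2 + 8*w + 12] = 2*w + 8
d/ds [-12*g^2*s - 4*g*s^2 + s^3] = -12*g^2 - 8*g*s + 3*s^2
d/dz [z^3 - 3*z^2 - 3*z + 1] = 3*z^2 - 6*z - 3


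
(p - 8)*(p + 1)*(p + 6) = p^3 - p^2 - 50*p - 48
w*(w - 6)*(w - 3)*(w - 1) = w^4 - 10*w^3 + 27*w^2 - 18*w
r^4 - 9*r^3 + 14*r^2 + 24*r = r*(r - 6)*(r - 4)*(r + 1)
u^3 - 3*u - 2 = (u - 2)*(u + 1)^2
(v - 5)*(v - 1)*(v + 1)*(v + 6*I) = v^4 - 5*v^3 + 6*I*v^3 - v^2 - 30*I*v^2 + 5*v - 6*I*v + 30*I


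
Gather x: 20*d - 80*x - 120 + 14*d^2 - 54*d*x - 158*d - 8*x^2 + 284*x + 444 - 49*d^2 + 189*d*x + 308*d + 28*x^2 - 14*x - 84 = -35*d^2 + 170*d + 20*x^2 + x*(135*d + 190) + 240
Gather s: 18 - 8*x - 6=12 - 8*x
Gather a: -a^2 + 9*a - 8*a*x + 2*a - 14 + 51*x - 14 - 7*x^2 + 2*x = -a^2 + a*(11 - 8*x) - 7*x^2 + 53*x - 28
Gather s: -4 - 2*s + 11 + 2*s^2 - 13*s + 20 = 2*s^2 - 15*s + 27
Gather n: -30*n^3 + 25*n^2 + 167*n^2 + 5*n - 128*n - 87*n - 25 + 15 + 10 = -30*n^3 + 192*n^2 - 210*n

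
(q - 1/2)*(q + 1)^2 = q^3 + 3*q^2/2 - 1/2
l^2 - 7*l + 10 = (l - 5)*(l - 2)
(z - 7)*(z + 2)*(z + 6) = z^3 + z^2 - 44*z - 84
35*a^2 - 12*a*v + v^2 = (-7*a + v)*(-5*a + v)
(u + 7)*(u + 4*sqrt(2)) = u^2 + 4*sqrt(2)*u + 7*u + 28*sqrt(2)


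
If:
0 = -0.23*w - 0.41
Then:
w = -1.78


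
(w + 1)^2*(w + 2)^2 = w^4 + 6*w^3 + 13*w^2 + 12*w + 4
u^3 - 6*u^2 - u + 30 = (u - 5)*(u - 3)*(u + 2)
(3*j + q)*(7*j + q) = 21*j^2 + 10*j*q + q^2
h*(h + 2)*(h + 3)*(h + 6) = h^4 + 11*h^3 + 36*h^2 + 36*h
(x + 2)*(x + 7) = x^2 + 9*x + 14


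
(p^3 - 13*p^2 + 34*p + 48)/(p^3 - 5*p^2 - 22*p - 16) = (p - 6)/(p + 2)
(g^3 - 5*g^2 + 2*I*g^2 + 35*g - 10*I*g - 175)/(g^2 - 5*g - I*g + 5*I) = (g^2 + 2*I*g + 35)/(g - I)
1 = 1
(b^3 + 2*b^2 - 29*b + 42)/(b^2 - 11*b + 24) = (b^2 + 5*b - 14)/(b - 8)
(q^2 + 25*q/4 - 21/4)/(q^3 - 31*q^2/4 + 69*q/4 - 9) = (q + 7)/(q^2 - 7*q + 12)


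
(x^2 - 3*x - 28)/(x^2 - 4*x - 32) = (x - 7)/(x - 8)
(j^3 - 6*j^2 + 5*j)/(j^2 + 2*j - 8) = j*(j^2 - 6*j + 5)/(j^2 + 2*j - 8)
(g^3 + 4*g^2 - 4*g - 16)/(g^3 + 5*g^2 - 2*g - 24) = (g + 2)/(g + 3)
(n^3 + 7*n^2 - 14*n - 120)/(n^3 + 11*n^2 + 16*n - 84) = (n^2 + n - 20)/(n^2 + 5*n - 14)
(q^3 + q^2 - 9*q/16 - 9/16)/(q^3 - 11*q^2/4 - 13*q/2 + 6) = (4*q^2 + 7*q + 3)/(4*(q^2 - 2*q - 8))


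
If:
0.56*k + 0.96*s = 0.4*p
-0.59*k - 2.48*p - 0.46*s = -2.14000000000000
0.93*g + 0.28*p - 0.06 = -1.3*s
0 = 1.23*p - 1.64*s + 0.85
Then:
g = -1.98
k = -1.45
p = 0.98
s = 1.25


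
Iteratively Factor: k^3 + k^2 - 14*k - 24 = (k + 2)*(k^2 - k - 12) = (k + 2)*(k + 3)*(k - 4)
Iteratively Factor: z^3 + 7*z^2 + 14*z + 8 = (z + 4)*(z^2 + 3*z + 2) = (z + 1)*(z + 4)*(z + 2)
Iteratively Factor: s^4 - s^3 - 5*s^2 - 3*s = (s + 1)*(s^3 - 2*s^2 - 3*s) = s*(s + 1)*(s^2 - 2*s - 3) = s*(s + 1)^2*(s - 3)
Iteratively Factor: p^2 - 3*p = (p)*(p - 3)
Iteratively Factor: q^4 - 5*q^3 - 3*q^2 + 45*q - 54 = (q - 3)*(q^3 - 2*q^2 - 9*q + 18) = (q - 3)*(q + 3)*(q^2 - 5*q + 6) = (q - 3)*(q - 2)*(q + 3)*(q - 3)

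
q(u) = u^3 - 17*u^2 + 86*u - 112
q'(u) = 3*u^2 - 34*u + 86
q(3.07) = 20.73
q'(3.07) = 9.89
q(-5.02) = -1098.63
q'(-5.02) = 332.28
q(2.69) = 15.79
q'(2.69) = 16.25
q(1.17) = -33.05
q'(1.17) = 50.33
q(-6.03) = -1467.97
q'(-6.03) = 400.10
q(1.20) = -31.55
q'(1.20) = 49.52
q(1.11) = -36.12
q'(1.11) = 51.96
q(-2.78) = -503.95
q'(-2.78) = 203.71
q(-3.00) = -550.00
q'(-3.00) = 215.00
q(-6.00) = -1456.00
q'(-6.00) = 398.00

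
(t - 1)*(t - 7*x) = t^2 - 7*t*x - t + 7*x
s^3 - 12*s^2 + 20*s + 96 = (s - 8)*(s - 6)*(s + 2)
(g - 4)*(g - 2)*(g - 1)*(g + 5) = g^4 - 2*g^3 - 21*g^2 + 62*g - 40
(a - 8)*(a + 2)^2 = a^3 - 4*a^2 - 28*a - 32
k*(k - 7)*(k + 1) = k^3 - 6*k^2 - 7*k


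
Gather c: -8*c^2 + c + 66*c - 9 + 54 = -8*c^2 + 67*c + 45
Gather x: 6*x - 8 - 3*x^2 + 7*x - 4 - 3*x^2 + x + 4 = -6*x^2 + 14*x - 8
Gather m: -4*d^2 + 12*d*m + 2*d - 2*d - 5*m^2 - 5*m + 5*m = -4*d^2 + 12*d*m - 5*m^2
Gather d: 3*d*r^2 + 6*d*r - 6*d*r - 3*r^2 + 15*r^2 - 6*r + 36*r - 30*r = 3*d*r^2 + 12*r^2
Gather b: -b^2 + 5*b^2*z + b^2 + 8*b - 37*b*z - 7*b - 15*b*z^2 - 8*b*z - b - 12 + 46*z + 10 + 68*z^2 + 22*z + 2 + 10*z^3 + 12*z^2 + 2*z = 5*b^2*z + b*(-15*z^2 - 45*z) + 10*z^3 + 80*z^2 + 70*z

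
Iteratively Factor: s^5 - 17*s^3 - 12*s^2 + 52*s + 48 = (s - 2)*(s^4 + 2*s^3 - 13*s^2 - 38*s - 24) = (s - 4)*(s - 2)*(s^3 + 6*s^2 + 11*s + 6) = (s - 4)*(s - 2)*(s + 1)*(s^2 + 5*s + 6) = (s - 4)*(s - 2)*(s + 1)*(s + 2)*(s + 3)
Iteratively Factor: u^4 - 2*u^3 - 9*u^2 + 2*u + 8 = (u + 1)*(u^3 - 3*u^2 - 6*u + 8) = (u - 4)*(u + 1)*(u^2 + u - 2) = (u - 4)*(u + 1)*(u + 2)*(u - 1)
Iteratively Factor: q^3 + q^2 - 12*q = (q + 4)*(q^2 - 3*q) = (q - 3)*(q + 4)*(q)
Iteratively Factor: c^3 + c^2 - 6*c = (c - 2)*(c^2 + 3*c) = (c - 2)*(c + 3)*(c)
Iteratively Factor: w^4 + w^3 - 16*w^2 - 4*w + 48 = (w - 2)*(w^3 + 3*w^2 - 10*w - 24) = (w - 3)*(w - 2)*(w^2 + 6*w + 8) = (w - 3)*(w - 2)*(w + 2)*(w + 4)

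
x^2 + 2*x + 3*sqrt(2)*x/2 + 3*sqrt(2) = (x + 2)*(x + 3*sqrt(2)/2)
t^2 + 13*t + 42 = (t + 6)*(t + 7)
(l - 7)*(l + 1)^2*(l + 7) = l^4 + 2*l^3 - 48*l^2 - 98*l - 49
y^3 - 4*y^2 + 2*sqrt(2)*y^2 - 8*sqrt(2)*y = y*(y - 4)*(y + 2*sqrt(2))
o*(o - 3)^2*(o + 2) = o^4 - 4*o^3 - 3*o^2 + 18*o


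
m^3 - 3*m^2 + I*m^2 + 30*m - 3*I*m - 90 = (m - 3)*(m - 5*I)*(m + 6*I)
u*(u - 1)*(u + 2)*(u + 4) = u^4 + 5*u^3 + 2*u^2 - 8*u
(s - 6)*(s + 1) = s^2 - 5*s - 6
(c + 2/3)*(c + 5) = c^2 + 17*c/3 + 10/3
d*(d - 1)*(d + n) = d^3 + d^2*n - d^2 - d*n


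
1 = 1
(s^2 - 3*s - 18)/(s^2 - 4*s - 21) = (s - 6)/(s - 7)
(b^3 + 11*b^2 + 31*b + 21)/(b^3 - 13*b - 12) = (b + 7)/(b - 4)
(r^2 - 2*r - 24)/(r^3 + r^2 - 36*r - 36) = (r + 4)/(r^2 + 7*r + 6)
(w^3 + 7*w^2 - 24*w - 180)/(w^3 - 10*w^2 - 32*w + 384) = (w^2 + w - 30)/(w^2 - 16*w + 64)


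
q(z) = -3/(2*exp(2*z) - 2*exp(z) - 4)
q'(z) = -3*(-4*exp(2*z) + 2*exp(z))/(2*exp(2*z) - 2*exp(z) - 4)^2 = (3*exp(z) - 3/2)*exp(z)/(-exp(2*z) + exp(z) + 2)^2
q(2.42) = -0.01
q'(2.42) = 0.03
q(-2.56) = 0.72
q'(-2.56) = -0.02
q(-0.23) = 0.69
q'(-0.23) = 0.15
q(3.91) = -0.00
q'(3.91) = 0.00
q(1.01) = -0.54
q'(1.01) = 2.37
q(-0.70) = 0.67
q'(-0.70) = -0.00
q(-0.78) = 0.67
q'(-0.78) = -0.01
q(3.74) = -0.00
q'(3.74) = 0.00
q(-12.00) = 0.75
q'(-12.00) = 0.00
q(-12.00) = 0.75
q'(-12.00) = 0.00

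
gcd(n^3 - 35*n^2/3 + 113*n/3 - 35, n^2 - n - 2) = 1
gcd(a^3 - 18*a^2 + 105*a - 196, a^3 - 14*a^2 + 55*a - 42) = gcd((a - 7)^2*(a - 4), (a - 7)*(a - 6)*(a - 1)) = a - 7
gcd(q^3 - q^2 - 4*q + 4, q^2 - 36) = 1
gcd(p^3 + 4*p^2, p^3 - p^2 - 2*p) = p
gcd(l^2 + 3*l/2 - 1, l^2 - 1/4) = l - 1/2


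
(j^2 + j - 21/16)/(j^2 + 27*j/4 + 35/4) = (j - 3/4)/(j + 5)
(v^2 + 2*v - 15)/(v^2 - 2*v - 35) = (v - 3)/(v - 7)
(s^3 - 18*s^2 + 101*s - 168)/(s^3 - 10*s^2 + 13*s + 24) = (s - 7)/(s + 1)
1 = 1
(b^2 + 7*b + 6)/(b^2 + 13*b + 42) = (b + 1)/(b + 7)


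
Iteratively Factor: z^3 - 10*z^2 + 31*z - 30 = (z - 3)*(z^2 - 7*z + 10) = (z - 3)*(z - 2)*(z - 5)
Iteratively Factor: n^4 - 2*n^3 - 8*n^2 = (n + 2)*(n^3 - 4*n^2) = n*(n + 2)*(n^2 - 4*n) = n^2*(n + 2)*(n - 4)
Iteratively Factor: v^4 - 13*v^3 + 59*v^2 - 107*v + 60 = (v - 3)*(v^3 - 10*v^2 + 29*v - 20) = (v - 5)*(v - 3)*(v^2 - 5*v + 4) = (v - 5)*(v - 3)*(v - 1)*(v - 4)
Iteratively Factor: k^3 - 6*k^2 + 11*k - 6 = (k - 1)*(k^2 - 5*k + 6) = (k - 2)*(k - 1)*(k - 3)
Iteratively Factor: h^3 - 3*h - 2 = (h + 1)*(h^2 - h - 2) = (h - 2)*(h + 1)*(h + 1)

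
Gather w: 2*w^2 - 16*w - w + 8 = 2*w^2 - 17*w + 8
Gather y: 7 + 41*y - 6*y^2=-6*y^2 + 41*y + 7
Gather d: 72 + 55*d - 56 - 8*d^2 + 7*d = -8*d^2 + 62*d + 16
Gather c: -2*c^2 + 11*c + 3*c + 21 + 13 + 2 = -2*c^2 + 14*c + 36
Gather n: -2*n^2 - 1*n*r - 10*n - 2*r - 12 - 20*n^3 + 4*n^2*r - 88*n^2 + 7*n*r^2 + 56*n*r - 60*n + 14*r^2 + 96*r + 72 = -20*n^3 + n^2*(4*r - 90) + n*(7*r^2 + 55*r - 70) + 14*r^2 + 94*r + 60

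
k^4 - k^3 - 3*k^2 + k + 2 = (k - 2)*(k - 1)*(k + 1)^2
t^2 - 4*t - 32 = (t - 8)*(t + 4)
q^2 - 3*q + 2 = (q - 2)*(q - 1)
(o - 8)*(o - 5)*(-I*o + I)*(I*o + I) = o^4 - 13*o^3 + 39*o^2 + 13*o - 40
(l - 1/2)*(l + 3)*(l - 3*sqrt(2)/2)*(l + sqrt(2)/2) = l^4 - sqrt(2)*l^3 + 5*l^3/2 - 5*sqrt(2)*l^2/2 - 3*l^2 - 15*l/4 + 3*sqrt(2)*l/2 + 9/4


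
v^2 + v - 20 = (v - 4)*(v + 5)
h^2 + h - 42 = (h - 6)*(h + 7)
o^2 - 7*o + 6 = (o - 6)*(o - 1)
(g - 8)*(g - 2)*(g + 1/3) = g^3 - 29*g^2/3 + 38*g/3 + 16/3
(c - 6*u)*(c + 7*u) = c^2 + c*u - 42*u^2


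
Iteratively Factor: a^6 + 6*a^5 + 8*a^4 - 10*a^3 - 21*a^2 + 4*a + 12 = (a + 3)*(a^5 + 3*a^4 - a^3 - 7*a^2 + 4) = (a + 2)*(a + 3)*(a^4 + a^3 - 3*a^2 - a + 2) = (a - 1)*(a + 2)*(a + 3)*(a^3 + 2*a^2 - a - 2) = (a - 1)*(a + 2)^2*(a + 3)*(a^2 - 1) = (a - 1)*(a + 1)*(a + 2)^2*(a + 3)*(a - 1)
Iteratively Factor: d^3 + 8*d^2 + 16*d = (d)*(d^2 + 8*d + 16) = d*(d + 4)*(d + 4)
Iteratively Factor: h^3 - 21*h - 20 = (h - 5)*(h^2 + 5*h + 4) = (h - 5)*(h + 4)*(h + 1)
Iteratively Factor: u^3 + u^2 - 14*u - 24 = (u + 2)*(u^2 - u - 12) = (u - 4)*(u + 2)*(u + 3)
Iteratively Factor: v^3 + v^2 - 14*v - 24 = (v + 3)*(v^2 - 2*v - 8) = (v + 2)*(v + 3)*(v - 4)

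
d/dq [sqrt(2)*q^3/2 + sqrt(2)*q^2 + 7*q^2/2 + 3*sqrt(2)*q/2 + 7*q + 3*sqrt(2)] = 3*sqrt(2)*q^2/2 + 2*sqrt(2)*q + 7*q + 3*sqrt(2)/2 + 7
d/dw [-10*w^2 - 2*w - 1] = -20*w - 2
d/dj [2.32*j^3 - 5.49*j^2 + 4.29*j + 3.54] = 6.96*j^2 - 10.98*j + 4.29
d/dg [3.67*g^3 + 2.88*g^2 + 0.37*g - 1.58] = 11.01*g^2 + 5.76*g + 0.37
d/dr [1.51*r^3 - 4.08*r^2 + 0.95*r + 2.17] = 4.53*r^2 - 8.16*r + 0.95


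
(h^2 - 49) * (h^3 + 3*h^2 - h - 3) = h^5 + 3*h^4 - 50*h^3 - 150*h^2 + 49*h + 147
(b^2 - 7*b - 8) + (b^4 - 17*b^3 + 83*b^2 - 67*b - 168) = b^4 - 17*b^3 + 84*b^2 - 74*b - 176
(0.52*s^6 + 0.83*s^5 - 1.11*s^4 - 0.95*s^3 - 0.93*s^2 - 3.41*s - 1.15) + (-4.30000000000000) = 0.52*s^6 + 0.83*s^5 - 1.11*s^4 - 0.95*s^3 - 0.93*s^2 - 3.41*s - 5.45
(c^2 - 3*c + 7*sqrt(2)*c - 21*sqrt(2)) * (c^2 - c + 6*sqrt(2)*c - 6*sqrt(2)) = c^4 - 4*c^3 + 13*sqrt(2)*c^3 - 52*sqrt(2)*c^2 + 87*c^2 - 336*c + 39*sqrt(2)*c + 252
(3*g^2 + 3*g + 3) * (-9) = -27*g^2 - 27*g - 27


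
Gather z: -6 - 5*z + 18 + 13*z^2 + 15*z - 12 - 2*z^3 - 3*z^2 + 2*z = -2*z^3 + 10*z^2 + 12*z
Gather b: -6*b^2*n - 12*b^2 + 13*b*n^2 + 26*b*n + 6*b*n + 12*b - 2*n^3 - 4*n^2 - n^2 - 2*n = b^2*(-6*n - 12) + b*(13*n^2 + 32*n + 12) - 2*n^3 - 5*n^2 - 2*n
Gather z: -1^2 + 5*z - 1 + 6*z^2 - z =6*z^2 + 4*z - 2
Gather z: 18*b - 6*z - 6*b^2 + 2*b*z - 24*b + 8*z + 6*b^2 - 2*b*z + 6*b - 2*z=0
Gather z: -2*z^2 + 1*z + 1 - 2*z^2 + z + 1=-4*z^2 + 2*z + 2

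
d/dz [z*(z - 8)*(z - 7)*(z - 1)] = 4*z^3 - 48*z^2 + 142*z - 56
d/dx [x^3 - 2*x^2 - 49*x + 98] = 3*x^2 - 4*x - 49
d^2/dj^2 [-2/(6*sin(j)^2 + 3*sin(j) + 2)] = 6*(48*sin(j)^4 + 18*sin(j)^3 - 85*sin(j)^2 - 38*sin(j) + 2)/(6*sin(j)^2 + 3*sin(j) + 2)^3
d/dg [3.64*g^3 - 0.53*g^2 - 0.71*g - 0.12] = 10.92*g^2 - 1.06*g - 0.71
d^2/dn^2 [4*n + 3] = 0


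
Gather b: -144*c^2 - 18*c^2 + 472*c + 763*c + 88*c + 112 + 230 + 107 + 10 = -162*c^2 + 1323*c + 459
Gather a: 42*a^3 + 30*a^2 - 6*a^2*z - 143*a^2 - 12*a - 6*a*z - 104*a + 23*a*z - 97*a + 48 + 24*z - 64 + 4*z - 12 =42*a^3 + a^2*(-6*z - 113) + a*(17*z - 213) + 28*z - 28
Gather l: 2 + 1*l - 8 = l - 6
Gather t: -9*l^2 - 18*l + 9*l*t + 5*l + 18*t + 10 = -9*l^2 - 13*l + t*(9*l + 18) + 10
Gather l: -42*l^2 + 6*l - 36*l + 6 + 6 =-42*l^2 - 30*l + 12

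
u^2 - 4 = (u - 2)*(u + 2)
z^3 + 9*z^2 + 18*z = z*(z + 3)*(z + 6)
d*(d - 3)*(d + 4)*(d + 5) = d^4 + 6*d^3 - 7*d^2 - 60*d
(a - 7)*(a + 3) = a^2 - 4*a - 21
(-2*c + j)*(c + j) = -2*c^2 - c*j + j^2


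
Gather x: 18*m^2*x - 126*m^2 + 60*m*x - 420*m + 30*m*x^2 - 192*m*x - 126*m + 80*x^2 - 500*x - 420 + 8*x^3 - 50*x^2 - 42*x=-126*m^2 - 546*m + 8*x^3 + x^2*(30*m + 30) + x*(18*m^2 - 132*m - 542) - 420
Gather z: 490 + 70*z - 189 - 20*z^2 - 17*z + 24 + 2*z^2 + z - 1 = -18*z^2 + 54*z + 324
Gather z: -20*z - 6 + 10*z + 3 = -10*z - 3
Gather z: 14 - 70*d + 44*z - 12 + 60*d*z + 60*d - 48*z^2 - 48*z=-10*d - 48*z^2 + z*(60*d - 4) + 2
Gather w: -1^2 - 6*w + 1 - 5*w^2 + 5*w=-5*w^2 - w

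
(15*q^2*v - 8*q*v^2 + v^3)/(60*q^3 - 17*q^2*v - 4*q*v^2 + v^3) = v/(4*q + v)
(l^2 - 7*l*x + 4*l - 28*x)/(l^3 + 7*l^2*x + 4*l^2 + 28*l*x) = (l - 7*x)/(l*(l + 7*x))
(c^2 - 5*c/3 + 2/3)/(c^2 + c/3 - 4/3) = (3*c - 2)/(3*c + 4)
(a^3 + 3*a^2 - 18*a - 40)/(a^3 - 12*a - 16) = (a + 5)/(a + 2)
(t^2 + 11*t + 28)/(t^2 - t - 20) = (t + 7)/(t - 5)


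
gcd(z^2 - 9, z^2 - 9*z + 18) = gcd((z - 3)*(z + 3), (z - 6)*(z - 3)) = z - 3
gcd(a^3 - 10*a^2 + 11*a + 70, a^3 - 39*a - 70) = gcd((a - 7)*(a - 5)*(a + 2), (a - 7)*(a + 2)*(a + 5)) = a^2 - 5*a - 14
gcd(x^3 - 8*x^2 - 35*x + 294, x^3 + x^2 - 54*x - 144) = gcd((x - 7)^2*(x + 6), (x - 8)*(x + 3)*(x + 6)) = x + 6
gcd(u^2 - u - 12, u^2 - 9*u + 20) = u - 4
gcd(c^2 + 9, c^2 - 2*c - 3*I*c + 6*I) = c - 3*I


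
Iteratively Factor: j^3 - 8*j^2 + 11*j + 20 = (j - 5)*(j^2 - 3*j - 4) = (j - 5)*(j - 4)*(j + 1)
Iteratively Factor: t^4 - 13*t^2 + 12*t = (t - 3)*(t^3 + 3*t^2 - 4*t) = t*(t - 3)*(t^2 + 3*t - 4) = t*(t - 3)*(t - 1)*(t + 4)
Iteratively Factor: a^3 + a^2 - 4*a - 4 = (a + 2)*(a^2 - a - 2) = (a + 1)*(a + 2)*(a - 2)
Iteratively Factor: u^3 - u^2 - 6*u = (u - 3)*(u^2 + 2*u) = u*(u - 3)*(u + 2)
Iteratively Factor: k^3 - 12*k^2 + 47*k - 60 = (k - 4)*(k^2 - 8*k + 15) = (k - 4)*(k - 3)*(k - 5)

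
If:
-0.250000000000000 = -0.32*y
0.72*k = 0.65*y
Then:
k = 0.71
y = 0.78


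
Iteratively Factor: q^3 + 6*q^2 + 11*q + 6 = (q + 3)*(q^2 + 3*q + 2) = (q + 1)*(q + 3)*(q + 2)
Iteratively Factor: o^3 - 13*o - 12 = (o + 3)*(o^2 - 3*o - 4) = (o + 1)*(o + 3)*(o - 4)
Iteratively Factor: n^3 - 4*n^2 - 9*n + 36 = (n - 4)*(n^2 - 9) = (n - 4)*(n - 3)*(n + 3)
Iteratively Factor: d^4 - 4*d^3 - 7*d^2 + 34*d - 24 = (d + 3)*(d^3 - 7*d^2 + 14*d - 8) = (d - 2)*(d + 3)*(d^2 - 5*d + 4) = (d - 4)*(d - 2)*(d + 3)*(d - 1)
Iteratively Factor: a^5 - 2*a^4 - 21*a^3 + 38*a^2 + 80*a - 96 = (a + 4)*(a^4 - 6*a^3 + 3*a^2 + 26*a - 24) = (a - 1)*(a + 4)*(a^3 - 5*a^2 - 2*a + 24) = (a - 1)*(a + 2)*(a + 4)*(a^2 - 7*a + 12) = (a - 3)*(a - 1)*(a + 2)*(a + 4)*(a - 4)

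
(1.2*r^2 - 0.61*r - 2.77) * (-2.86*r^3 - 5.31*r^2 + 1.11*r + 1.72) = -3.432*r^5 - 4.6274*r^4 + 12.4933*r^3 + 16.0956*r^2 - 4.1239*r - 4.7644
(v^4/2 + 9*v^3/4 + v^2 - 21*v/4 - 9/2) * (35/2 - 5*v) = -5*v^5/2 - 5*v^4/2 + 275*v^3/8 + 175*v^2/4 - 555*v/8 - 315/4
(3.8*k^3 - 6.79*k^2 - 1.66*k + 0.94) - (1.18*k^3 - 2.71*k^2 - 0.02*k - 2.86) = 2.62*k^3 - 4.08*k^2 - 1.64*k + 3.8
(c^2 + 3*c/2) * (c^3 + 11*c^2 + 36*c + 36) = c^5 + 25*c^4/2 + 105*c^3/2 + 90*c^2 + 54*c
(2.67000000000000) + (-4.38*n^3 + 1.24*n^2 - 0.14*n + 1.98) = -4.38*n^3 + 1.24*n^2 - 0.14*n + 4.65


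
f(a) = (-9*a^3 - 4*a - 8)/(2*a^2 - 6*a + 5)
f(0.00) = -1.60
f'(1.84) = 51.20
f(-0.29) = -0.96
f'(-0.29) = -1.90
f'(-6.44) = -4.08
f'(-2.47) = -3.14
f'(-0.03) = -2.57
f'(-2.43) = -3.12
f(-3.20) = 6.71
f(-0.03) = -1.52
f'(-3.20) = -3.46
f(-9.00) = 29.81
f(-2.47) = 4.29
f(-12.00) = 42.72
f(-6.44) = 19.13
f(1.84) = -97.68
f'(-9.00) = -4.25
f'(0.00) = -2.72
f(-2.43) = 4.17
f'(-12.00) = -4.34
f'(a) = (6 - 4*a)*(-9*a^3 - 4*a - 8)/(2*a^2 - 6*a + 5)^2 + (-27*a^2 - 4)/(2*a^2 - 6*a + 5) = (-18*a^4 + 108*a^3 - 127*a^2 + 32*a - 68)/(4*a^4 - 24*a^3 + 56*a^2 - 60*a + 25)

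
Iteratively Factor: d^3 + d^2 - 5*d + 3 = (d - 1)*(d^2 + 2*d - 3) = (d - 1)^2*(d + 3)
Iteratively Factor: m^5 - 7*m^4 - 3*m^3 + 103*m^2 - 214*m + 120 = (m - 1)*(m^4 - 6*m^3 - 9*m^2 + 94*m - 120) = (m - 5)*(m - 1)*(m^3 - m^2 - 14*m + 24) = (m - 5)*(m - 1)*(m + 4)*(m^2 - 5*m + 6) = (m - 5)*(m - 2)*(m - 1)*(m + 4)*(m - 3)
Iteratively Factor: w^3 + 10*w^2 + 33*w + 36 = (w + 3)*(w^2 + 7*w + 12) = (w + 3)^2*(w + 4)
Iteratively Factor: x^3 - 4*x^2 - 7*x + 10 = (x - 1)*(x^2 - 3*x - 10) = (x - 5)*(x - 1)*(x + 2)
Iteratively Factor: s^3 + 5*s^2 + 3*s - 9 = (s - 1)*(s^2 + 6*s + 9) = (s - 1)*(s + 3)*(s + 3)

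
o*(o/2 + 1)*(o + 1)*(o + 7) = o^4/2 + 5*o^3 + 23*o^2/2 + 7*o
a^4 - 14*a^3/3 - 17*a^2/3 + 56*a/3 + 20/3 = (a - 5)*(a - 2)*(a + 1/3)*(a + 2)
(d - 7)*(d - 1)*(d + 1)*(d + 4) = d^4 - 3*d^3 - 29*d^2 + 3*d + 28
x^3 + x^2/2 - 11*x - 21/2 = (x - 7/2)*(x + 1)*(x + 3)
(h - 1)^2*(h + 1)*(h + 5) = h^4 + 4*h^3 - 6*h^2 - 4*h + 5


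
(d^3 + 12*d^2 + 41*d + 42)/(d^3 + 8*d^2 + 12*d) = (d^2 + 10*d + 21)/(d*(d + 6))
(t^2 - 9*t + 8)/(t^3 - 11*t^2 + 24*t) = (t - 1)/(t*(t - 3))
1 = 1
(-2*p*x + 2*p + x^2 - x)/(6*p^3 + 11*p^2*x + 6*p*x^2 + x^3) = (-2*p*x + 2*p + x^2 - x)/(6*p^3 + 11*p^2*x + 6*p*x^2 + x^3)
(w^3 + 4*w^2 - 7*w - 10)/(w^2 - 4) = (w^2 + 6*w + 5)/(w + 2)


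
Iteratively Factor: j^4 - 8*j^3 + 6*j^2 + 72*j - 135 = (j + 3)*(j^3 - 11*j^2 + 39*j - 45) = (j - 5)*(j + 3)*(j^2 - 6*j + 9) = (j - 5)*(j - 3)*(j + 3)*(j - 3)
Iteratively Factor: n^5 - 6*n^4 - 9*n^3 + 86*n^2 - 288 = (n + 3)*(n^4 - 9*n^3 + 18*n^2 + 32*n - 96) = (n + 2)*(n + 3)*(n^3 - 11*n^2 + 40*n - 48) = (n - 4)*(n + 2)*(n + 3)*(n^2 - 7*n + 12) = (n - 4)^2*(n + 2)*(n + 3)*(n - 3)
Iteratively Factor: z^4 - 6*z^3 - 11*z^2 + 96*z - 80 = (z + 4)*(z^3 - 10*z^2 + 29*z - 20) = (z - 4)*(z + 4)*(z^2 - 6*z + 5) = (z - 4)*(z - 1)*(z + 4)*(z - 5)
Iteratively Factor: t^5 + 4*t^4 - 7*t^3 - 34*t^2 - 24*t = (t)*(t^4 + 4*t^3 - 7*t^2 - 34*t - 24) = t*(t + 4)*(t^3 - 7*t - 6) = t*(t + 2)*(t + 4)*(t^2 - 2*t - 3) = t*(t - 3)*(t + 2)*(t + 4)*(t + 1)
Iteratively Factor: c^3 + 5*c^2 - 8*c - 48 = (c + 4)*(c^2 + c - 12) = (c + 4)^2*(c - 3)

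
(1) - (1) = 0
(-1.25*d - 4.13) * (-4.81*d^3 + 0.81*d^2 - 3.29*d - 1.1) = 6.0125*d^4 + 18.8528*d^3 + 0.7672*d^2 + 14.9627*d + 4.543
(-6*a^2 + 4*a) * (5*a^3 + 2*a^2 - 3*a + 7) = -30*a^5 + 8*a^4 + 26*a^3 - 54*a^2 + 28*a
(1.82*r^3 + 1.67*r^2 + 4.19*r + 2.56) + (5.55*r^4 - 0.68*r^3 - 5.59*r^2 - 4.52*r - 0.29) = 5.55*r^4 + 1.14*r^3 - 3.92*r^2 - 0.329999999999999*r + 2.27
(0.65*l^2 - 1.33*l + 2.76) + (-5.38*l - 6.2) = 0.65*l^2 - 6.71*l - 3.44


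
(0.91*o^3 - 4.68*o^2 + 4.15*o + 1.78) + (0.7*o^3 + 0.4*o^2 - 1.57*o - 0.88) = 1.61*o^3 - 4.28*o^2 + 2.58*o + 0.9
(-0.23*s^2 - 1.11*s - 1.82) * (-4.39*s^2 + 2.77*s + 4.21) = 1.0097*s^4 + 4.2358*s^3 + 3.9468*s^2 - 9.7145*s - 7.6622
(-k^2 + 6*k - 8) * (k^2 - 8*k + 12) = -k^4 + 14*k^3 - 68*k^2 + 136*k - 96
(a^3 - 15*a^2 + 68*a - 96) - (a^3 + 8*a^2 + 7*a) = -23*a^2 + 61*a - 96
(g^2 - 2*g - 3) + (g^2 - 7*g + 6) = 2*g^2 - 9*g + 3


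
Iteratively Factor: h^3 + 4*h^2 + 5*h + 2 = (h + 1)*(h^2 + 3*h + 2) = (h + 1)*(h + 2)*(h + 1)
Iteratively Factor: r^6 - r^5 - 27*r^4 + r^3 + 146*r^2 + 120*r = (r + 1)*(r^5 - 2*r^4 - 25*r^3 + 26*r^2 + 120*r) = r*(r + 1)*(r^4 - 2*r^3 - 25*r^2 + 26*r + 120) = r*(r - 3)*(r + 1)*(r^3 + r^2 - 22*r - 40) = r*(r - 3)*(r + 1)*(r + 2)*(r^2 - r - 20) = r*(r - 3)*(r + 1)*(r + 2)*(r + 4)*(r - 5)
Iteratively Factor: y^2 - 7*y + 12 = (y - 3)*(y - 4)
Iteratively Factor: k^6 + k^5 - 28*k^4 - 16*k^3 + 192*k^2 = (k)*(k^5 + k^4 - 28*k^3 - 16*k^2 + 192*k) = k*(k - 3)*(k^4 + 4*k^3 - 16*k^2 - 64*k) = k*(k - 4)*(k - 3)*(k^3 + 8*k^2 + 16*k) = k*(k - 4)*(k - 3)*(k + 4)*(k^2 + 4*k) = k^2*(k - 4)*(k - 3)*(k + 4)*(k + 4)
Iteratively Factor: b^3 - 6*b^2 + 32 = (b + 2)*(b^2 - 8*b + 16) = (b - 4)*(b + 2)*(b - 4)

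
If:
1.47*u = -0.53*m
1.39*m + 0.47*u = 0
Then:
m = 0.00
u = 0.00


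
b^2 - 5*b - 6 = (b - 6)*(b + 1)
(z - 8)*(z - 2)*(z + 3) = z^3 - 7*z^2 - 14*z + 48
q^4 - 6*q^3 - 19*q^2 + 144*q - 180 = (q - 6)*(q - 3)*(q - 2)*(q + 5)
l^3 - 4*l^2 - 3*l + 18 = (l - 3)^2*(l + 2)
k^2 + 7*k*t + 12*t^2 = (k + 3*t)*(k + 4*t)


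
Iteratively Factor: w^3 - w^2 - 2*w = (w - 2)*(w^2 + w) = w*(w - 2)*(w + 1)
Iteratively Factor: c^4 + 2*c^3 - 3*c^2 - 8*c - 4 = (c + 1)*(c^3 + c^2 - 4*c - 4) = (c - 2)*(c + 1)*(c^2 + 3*c + 2) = (c - 2)*(c + 1)*(c + 2)*(c + 1)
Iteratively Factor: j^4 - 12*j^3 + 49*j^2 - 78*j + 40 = (j - 1)*(j^3 - 11*j^2 + 38*j - 40) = (j - 2)*(j - 1)*(j^2 - 9*j + 20) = (j - 5)*(j - 2)*(j - 1)*(j - 4)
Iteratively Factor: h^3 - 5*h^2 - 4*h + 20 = (h - 5)*(h^2 - 4) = (h - 5)*(h + 2)*(h - 2)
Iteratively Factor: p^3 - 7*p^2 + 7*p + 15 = (p + 1)*(p^2 - 8*p + 15) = (p - 5)*(p + 1)*(p - 3)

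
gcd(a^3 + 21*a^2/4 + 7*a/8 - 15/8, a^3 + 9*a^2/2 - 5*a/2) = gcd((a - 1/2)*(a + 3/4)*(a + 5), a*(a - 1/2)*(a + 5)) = a^2 + 9*a/2 - 5/2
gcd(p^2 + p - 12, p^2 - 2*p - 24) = p + 4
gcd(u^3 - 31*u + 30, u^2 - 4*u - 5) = u - 5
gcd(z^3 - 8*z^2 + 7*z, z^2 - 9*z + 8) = z - 1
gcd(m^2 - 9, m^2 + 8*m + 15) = m + 3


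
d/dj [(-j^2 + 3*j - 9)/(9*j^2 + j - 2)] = (-28*j^2 + 166*j + 3)/(81*j^4 + 18*j^3 - 35*j^2 - 4*j + 4)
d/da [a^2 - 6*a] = 2*a - 6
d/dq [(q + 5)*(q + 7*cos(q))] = q - (q + 5)*(7*sin(q) - 1) + 7*cos(q)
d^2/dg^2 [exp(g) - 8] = exp(g)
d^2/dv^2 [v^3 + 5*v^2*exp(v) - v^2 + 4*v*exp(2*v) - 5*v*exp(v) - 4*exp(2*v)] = 5*v^2*exp(v) + 16*v*exp(2*v) + 15*v*exp(v) + 6*v - 2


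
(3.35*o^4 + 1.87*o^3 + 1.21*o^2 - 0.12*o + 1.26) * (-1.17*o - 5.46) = -3.9195*o^5 - 20.4789*o^4 - 11.6259*o^3 - 6.4662*o^2 - 0.819*o - 6.8796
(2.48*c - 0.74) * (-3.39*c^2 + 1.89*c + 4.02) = -8.4072*c^3 + 7.1958*c^2 + 8.571*c - 2.9748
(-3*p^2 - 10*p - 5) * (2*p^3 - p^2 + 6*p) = -6*p^5 - 17*p^4 - 18*p^3 - 55*p^2 - 30*p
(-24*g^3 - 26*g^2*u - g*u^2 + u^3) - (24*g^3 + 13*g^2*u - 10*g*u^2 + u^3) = -48*g^3 - 39*g^2*u + 9*g*u^2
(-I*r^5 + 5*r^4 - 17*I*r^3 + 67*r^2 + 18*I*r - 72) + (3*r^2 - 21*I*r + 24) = -I*r^5 + 5*r^4 - 17*I*r^3 + 70*r^2 - 3*I*r - 48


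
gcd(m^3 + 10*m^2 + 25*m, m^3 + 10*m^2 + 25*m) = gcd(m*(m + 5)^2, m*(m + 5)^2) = m^3 + 10*m^2 + 25*m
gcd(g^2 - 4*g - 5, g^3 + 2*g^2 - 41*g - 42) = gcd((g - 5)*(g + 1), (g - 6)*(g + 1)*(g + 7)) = g + 1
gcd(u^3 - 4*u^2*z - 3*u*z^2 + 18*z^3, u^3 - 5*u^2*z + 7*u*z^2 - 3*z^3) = -u + 3*z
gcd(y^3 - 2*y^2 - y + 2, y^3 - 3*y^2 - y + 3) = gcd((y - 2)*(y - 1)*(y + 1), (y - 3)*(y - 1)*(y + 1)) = y^2 - 1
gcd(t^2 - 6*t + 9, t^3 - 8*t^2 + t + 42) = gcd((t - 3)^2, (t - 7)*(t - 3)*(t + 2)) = t - 3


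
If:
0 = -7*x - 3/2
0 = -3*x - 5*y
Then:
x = -3/14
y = 9/70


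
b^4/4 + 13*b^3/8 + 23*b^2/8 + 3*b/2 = b*(b/4 + 1)*(b + 1)*(b + 3/2)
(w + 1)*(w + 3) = w^2 + 4*w + 3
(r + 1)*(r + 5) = r^2 + 6*r + 5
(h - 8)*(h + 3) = h^2 - 5*h - 24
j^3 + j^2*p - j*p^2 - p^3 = (j - p)*(j + p)^2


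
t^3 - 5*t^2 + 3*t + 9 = (t - 3)^2*(t + 1)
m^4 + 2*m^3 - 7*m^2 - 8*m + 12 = (m - 2)*(m - 1)*(m + 2)*(m + 3)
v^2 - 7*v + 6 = (v - 6)*(v - 1)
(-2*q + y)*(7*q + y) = -14*q^2 + 5*q*y + y^2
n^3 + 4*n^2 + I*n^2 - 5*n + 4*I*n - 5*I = (n - 1)*(n + 5)*(n + I)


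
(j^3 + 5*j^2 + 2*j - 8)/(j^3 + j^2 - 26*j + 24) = (j^2 + 6*j + 8)/(j^2 + 2*j - 24)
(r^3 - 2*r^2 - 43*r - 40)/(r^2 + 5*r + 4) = (r^2 - 3*r - 40)/(r + 4)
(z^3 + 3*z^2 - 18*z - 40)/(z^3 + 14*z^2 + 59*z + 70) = (z - 4)/(z + 7)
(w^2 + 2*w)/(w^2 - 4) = w/(w - 2)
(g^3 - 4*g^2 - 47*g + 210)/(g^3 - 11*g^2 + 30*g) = (g + 7)/g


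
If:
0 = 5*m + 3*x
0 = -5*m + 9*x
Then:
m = 0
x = 0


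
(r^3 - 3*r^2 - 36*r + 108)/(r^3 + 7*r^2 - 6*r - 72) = (r - 6)/(r + 4)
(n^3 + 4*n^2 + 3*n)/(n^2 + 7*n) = (n^2 + 4*n + 3)/(n + 7)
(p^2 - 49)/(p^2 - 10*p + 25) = (p^2 - 49)/(p^2 - 10*p + 25)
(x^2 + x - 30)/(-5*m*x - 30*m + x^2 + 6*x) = (x - 5)/(-5*m + x)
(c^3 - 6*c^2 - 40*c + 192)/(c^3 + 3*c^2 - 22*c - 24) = (c - 8)/(c + 1)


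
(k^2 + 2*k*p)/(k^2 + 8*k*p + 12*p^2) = k/(k + 6*p)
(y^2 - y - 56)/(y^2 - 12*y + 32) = (y + 7)/(y - 4)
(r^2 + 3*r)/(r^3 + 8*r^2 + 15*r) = 1/(r + 5)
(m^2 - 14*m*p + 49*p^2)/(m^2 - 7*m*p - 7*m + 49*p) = (m - 7*p)/(m - 7)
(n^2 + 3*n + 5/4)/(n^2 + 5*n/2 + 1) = (n + 5/2)/(n + 2)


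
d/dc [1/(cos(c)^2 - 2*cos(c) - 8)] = 2*(cos(c) - 1)*sin(c)/(sin(c)^2 + 2*cos(c) + 7)^2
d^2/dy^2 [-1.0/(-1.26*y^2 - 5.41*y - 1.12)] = (-3.1752*y^2 - 13.6332*y + 1.0*(2.52*y + 5.41)*(5.04*y + 10.82) - 2.8224)/(1.26*y^2 + 5.41*y + 1.12)^3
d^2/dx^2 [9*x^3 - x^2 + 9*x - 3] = 54*x - 2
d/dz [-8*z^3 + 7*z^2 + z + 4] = -24*z^2 + 14*z + 1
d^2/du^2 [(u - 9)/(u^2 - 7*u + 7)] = 2*((16 - 3*u)*(u^2 - 7*u + 7) + (u - 9)*(2*u - 7)^2)/(u^2 - 7*u + 7)^3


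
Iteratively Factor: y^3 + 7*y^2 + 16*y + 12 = (y + 2)*(y^2 + 5*y + 6) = (y + 2)*(y + 3)*(y + 2)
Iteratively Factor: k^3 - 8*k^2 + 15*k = (k)*(k^2 - 8*k + 15) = k*(k - 5)*(k - 3)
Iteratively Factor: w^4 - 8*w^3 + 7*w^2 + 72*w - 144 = (w - 3)*(w^3 - 5*w^2 - 8*w + 48) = (w - 4)*(w - 3)*(w^2 - w - 12) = (w - 4)*(w - 3)*(w + 3)*(w - 4)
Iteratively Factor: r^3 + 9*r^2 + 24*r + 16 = (r + 1)*(r^2 + 8*r + 16) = (r + 1)*(r + 4)*(r + 4)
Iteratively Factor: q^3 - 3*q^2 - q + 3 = (q - 1)*(q^2 - 2*q - 3) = (q - 1)*(q + 1)*(q - 3)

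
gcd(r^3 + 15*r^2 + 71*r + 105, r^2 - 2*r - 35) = r + 5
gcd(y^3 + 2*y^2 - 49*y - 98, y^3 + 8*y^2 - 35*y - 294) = y + 7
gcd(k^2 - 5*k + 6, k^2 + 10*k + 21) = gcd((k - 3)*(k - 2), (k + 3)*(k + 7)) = 1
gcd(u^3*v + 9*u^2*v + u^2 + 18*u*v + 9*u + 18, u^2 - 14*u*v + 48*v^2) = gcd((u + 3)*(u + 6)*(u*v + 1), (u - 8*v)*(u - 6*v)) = 1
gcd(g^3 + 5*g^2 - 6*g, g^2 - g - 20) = 1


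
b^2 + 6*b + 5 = (b + 1)*(b + 5)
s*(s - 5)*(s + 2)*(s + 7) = s^4 + 4*s^3 - 31*s^2 - 70*s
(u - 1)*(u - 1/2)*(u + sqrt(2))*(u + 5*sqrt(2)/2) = u^4 - 3*u^3/2 + 7*sqrt(2)*u^3/2 - 21*sqrt(2)*u^2/4 + 11*u^2/2 - 15*u/2 + 7*sqrt(2)*u/4 + 5/2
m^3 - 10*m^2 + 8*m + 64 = (m - 8)*(m - 4)*(m + 2)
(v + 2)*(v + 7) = v^2 + 9*v + 14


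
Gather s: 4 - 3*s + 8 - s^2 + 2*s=-s^2 - s + 12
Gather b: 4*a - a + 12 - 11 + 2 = 3*a + 3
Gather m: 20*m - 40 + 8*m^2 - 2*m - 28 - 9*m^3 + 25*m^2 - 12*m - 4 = -9*m^3 + 33*m^2 + 6*m - 72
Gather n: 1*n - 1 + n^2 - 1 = n^2 + n - 2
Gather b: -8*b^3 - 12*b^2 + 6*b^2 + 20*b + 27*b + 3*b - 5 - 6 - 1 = -8*b^3 - 6*b^2 + 50*b - 12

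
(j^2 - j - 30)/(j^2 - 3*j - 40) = (j - 6)/(j - 8)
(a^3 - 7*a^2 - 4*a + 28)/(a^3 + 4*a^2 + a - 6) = (a^2 - 9*a + 14)/(a^2 + 2*a - 3)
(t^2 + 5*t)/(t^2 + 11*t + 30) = t/(t + 6)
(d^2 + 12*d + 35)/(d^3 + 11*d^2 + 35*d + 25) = (d + 7)/(d^2 + 6*d + 5)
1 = 1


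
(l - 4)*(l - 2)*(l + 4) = l^3 - 2*l^2 - 16*l + 32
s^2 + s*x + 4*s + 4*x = (s + 4)*(s + x)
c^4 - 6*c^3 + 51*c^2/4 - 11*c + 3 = (c - 2)^2*(c - 3/2)*(c - 1/2)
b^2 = b^2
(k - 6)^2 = k^2 - 12*k + 36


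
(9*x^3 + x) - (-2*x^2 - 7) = 9*x^3 + 2*x^2 + x + 7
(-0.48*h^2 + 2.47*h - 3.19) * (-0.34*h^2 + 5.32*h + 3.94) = 0.1632*h^4 - 3.3934*h^3 + 12.3338*h^2 - 7.239*h - 12.5686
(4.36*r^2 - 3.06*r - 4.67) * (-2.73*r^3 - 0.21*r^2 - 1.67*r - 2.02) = -11.9028*r^5 + 7.4382*r^4 + 6.1105*r^3 - 2.7163*r^2 + 13.9801*r + 9.4334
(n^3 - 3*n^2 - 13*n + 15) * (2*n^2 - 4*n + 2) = 2*n^5 - 10*n^4 - 12*n^3 + 76*n^2 - 86*n + 30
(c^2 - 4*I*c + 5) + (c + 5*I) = c^2 + c - 4*I*c + 5 + 5*I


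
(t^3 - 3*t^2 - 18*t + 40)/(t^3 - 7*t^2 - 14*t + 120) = (t - 2)/(t - 6)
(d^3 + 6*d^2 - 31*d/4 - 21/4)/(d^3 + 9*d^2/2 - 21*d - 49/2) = (4*d^2 - 4*d - 3)/(2*(2*d^2 - 5*d - 7))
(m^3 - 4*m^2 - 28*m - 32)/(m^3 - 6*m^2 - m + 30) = (m^2 - 6*m - 16)/(m^2 - 8*m + 15)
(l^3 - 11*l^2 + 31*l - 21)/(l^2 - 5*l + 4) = (l^2 - 10*l + 21)/(l - 4)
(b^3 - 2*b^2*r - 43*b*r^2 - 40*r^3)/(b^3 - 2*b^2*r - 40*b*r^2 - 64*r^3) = (b^2 + 6*b*r + 5*r^2)/(b^2 + 6*b*r + 8*r^2)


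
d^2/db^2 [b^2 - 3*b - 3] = 2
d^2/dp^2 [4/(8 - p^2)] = 8*(-3*p^2 - 8)/(p^2 - 8)^3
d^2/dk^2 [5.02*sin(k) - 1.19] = -5.02*sin(k)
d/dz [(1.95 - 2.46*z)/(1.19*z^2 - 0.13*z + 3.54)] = (2.9274*z^2 - 4.641*z - 8.4549)/(1.4161*z^4 - 0.3094*z^3 + 8.4421*z^2 - 0.9204*z + 12.5316)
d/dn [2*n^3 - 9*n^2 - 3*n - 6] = 6*n^2 - 18*n - 3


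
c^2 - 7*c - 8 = (c - 8)*(c + 1)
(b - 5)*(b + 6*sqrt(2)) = b^2 - 5*b + 6*sqrt(2)*b - 30*sqrt(2)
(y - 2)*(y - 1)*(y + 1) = y^3 - 2*y^2 - y + 2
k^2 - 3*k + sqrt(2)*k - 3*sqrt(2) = (k - 3)*(k + sqrt(2))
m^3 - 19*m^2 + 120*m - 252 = (m - 7)*(m - 6)^2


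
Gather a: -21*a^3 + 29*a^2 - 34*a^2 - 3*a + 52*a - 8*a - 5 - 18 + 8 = -21*a^3 - 5*a^2 + 41*a - 15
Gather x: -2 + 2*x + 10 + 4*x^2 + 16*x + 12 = 4*x^2 + 18*x + 20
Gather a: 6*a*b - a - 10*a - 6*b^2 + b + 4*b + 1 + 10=a*(6*b - 11) - 6*b^2 + 5*b + 11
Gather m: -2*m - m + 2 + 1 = 3 - 3*m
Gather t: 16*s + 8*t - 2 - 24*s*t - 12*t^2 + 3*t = 16*s - 12*t^2 + t*(11 - 24*s) - 2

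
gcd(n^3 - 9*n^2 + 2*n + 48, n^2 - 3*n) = n - 3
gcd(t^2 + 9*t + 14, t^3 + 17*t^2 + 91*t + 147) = t + 7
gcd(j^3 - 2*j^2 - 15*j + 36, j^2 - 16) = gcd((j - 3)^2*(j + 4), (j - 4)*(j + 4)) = j + 4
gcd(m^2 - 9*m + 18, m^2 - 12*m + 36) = m - 6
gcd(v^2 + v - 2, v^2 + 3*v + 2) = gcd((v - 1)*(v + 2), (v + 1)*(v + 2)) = v + 2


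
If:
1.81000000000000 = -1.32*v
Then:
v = -1.37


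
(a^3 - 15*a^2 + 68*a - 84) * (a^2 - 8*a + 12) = a^5 - 23*a^4 + 200*a^3 - 808*a^2 + 1488*a - 1008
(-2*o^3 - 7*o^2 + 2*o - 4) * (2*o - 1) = -4*o^4 - 12*o^3 + 11*o^2 - 10*o + 4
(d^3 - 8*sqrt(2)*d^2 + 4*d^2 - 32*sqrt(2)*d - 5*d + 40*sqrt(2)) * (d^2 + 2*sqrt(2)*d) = d^5 - 6*sqrt(2)*d^4 + 4*d^4 - 37*d^3 - 24*sqrt(2)*d^3 - 128*d^2 + 30*sqrt(2)*d^2 + 160*d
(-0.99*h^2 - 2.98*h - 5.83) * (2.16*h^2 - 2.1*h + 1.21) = -2.1384*h^4 - 4.3578*h^3 - 7.5327*h^2 + 8.6372*h - 7.0543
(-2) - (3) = -5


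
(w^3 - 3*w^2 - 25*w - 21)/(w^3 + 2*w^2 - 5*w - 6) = (w - 7)/(w - 2)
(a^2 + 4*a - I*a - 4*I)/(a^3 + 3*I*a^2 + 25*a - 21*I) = (a + 4)/(a^2 + 4*I*a + 21)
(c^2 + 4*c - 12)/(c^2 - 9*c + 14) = (c + 6)/(c - 7)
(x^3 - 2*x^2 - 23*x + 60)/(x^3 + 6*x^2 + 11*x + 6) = (x^3 - 2*x^2 - 23*x + 60)/(x^3 + 6*x^2 + 11*x + 6)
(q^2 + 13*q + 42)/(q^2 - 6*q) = (q^2 + 13*q + 42)/(q*(q - 6))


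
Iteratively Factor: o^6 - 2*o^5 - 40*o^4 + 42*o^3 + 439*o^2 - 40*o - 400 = (o - 1)*(o^5 - o^4 - 41*o^3 + o^2 + 440*o + 400) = (o - 1)*(o + 4)*(o^4 - 5*o^3 - 21*o^2 + 85*o + 100) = (o - 1)*(o + 4)^2*(o^3 - 9*o^2 + 15*o + 25) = (o - 5)*(o - 1)*(o + 4)^2*(o^2 - 4*o - 5) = (o - 5)^2*(o - 1)*(o + 4)^2*(o + 1)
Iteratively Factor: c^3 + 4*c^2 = (c + 4)*(c^2) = c*(c + 4)*(c)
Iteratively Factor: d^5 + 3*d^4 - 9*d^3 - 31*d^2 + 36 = (d + 3)*(d^4 - 9*d^2 - 4*d + 12) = (d + 2)*(d + 3)*(d^3 - 2*d^2 - 5*d + 6) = (d + 2)^2*(d + 3)*(d^2 - 4*d + 3) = (d - 3)*(d + 2)^2*(d + 3)*(d - 1)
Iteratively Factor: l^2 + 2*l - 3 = (l + 3)*(l - 1)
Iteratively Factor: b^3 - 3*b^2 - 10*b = (b)*(b^2 - 3*b - 10) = b*(b - 5)*(b + 2)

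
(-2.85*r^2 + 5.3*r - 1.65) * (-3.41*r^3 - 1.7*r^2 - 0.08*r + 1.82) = 9.7185*r^5 - 13.228*r^4 - 3.1555*r^3 - 2.806*r^2 + 9.778*r - 3.003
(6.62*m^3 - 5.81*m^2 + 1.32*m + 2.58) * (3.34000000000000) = 22.1108*m^3 - 19.4054*m^2 + 4.4088*m + 8.6172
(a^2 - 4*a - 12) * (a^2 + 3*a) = a^4 - a^3 - 24*a^2 - 36*a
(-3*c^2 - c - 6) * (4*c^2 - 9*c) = -12*c^4 + 23*c^3 - 15*c^2 + 54*c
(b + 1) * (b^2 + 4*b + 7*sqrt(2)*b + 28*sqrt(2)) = b^3 + 5*b^2 + 7*sqrt(2)*b^2 + 4*b + 35*sqrt(2)*b + 28*sqrt(2)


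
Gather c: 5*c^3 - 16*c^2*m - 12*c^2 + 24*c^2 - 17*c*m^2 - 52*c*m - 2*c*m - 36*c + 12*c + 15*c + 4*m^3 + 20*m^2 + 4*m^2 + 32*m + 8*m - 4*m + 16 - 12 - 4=5*c^3 + c^2*(12 - 16*m) + c*(-17*m^2 - 54*m - 9) + 4*m^3 + 24*m^2 + 36*m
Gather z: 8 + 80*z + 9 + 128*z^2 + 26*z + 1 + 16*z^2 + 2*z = 144*z^2 + 108*z + 18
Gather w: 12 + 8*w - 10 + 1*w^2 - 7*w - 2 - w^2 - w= 0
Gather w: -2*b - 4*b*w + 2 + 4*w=-2*b + w*(4 - 4*b) + 2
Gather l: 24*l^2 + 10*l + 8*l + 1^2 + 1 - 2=24*l^2 + 18*l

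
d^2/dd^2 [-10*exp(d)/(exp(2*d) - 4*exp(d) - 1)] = 10*(8*(exp(d) - 2)^2*exp(2*d) + 4*(2*exp(d) - 3)*(-exp(2*d) + 4*exp(d) + 1)*exp(d) + (-exp(2*d) + 4*exp(d) + 1)^2)*exp(d)/(-exp(2*d) + 4*exp(d) + 1)^3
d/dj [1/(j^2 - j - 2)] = (1 - 2*j)/(-j^2 + j + 2)^2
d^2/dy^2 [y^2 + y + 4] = 2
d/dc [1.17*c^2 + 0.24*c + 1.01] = 2.34*c + 0.24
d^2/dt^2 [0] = 0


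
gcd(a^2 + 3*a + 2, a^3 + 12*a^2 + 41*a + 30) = a + 1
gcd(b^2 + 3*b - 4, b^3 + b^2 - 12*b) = b + 4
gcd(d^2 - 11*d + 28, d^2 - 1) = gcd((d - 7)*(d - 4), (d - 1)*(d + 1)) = 1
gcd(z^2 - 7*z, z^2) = z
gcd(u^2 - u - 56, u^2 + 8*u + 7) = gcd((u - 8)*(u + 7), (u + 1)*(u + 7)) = u + 7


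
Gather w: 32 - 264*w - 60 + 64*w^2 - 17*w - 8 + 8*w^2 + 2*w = 72*w^2 - 279*w - 36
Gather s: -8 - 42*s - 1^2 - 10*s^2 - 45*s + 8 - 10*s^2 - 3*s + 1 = -20*s^2 - 90*s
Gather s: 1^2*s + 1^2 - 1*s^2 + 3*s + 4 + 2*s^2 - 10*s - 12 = s^2 - 6*s - 7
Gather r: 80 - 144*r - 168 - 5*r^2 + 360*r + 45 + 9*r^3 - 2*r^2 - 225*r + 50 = 9*r^3 - 7*r^2 - 9*r + 7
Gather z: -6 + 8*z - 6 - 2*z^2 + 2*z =-2*z^2 + 10*z - 12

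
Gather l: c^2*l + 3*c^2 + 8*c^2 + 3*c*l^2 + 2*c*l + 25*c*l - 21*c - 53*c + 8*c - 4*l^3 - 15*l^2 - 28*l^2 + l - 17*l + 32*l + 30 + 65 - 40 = 11*c^2 - 66*c - 4*l^3 + l^2*(3*c - 43) + l*(c^2 + 27*c + 16) + 55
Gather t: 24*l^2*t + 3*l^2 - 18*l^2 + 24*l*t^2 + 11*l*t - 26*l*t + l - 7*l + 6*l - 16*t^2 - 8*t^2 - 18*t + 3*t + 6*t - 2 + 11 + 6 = -15*l^2 + t^2*(24*l - 24) + t*(24*l^2 - 15*l - 9) + 15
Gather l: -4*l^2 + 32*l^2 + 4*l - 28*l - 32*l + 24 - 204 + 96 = 28*l^2 - 56*l - 84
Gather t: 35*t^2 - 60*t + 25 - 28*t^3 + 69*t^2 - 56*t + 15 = -28*t^3 + 104*t^2 - 116*t + 40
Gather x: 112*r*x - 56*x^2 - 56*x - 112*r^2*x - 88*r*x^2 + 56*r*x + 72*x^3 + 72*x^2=72*x^3 + x^2*(16 - 88*r) + x*(-112*r^2 + 168*r - 56)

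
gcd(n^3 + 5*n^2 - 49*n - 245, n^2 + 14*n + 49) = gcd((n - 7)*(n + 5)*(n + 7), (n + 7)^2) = n + 7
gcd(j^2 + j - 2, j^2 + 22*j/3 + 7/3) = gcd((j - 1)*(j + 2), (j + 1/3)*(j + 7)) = 1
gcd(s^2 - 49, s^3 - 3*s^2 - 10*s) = 1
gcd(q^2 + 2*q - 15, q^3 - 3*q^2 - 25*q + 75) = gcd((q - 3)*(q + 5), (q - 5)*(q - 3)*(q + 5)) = q^2 + 2*q - 15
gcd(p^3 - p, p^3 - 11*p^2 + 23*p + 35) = p + 1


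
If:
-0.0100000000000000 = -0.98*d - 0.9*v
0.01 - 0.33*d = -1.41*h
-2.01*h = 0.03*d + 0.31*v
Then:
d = 0.07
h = 0.01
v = -0.06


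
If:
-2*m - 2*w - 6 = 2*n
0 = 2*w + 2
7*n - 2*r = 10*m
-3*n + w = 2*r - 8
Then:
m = -27/20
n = -13/20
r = 179/40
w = -1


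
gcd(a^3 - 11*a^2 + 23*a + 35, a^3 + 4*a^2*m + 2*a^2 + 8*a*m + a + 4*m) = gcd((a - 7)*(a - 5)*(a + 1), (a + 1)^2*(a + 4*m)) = a + 1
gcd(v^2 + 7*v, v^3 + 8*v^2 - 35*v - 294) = v + 7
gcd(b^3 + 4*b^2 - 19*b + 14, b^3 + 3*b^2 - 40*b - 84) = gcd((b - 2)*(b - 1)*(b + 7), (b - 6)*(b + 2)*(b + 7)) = b + 7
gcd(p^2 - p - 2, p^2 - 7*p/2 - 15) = 1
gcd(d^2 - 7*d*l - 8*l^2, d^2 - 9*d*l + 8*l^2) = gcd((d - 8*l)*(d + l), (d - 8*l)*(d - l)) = d - 8*l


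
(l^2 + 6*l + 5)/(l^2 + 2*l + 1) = (l + 5)/(l + 1)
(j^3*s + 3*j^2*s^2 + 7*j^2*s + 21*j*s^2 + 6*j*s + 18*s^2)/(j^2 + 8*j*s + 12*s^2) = s*(j^3 + 3*j^2*s + 7*j^2 + 21*j*s + 6*j + 18*s)/(j^2 + 8*j*s + 12*s^2)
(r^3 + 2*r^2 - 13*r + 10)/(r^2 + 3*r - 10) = r - 1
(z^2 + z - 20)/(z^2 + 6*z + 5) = (z - 4)/(z + 1)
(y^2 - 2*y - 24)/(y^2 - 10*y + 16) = (y^2 - 2*y - 24)/(y^2 - 10*y + 16)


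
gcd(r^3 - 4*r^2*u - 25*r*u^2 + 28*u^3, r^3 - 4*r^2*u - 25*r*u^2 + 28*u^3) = r^3 - 4*r^2*u - 25*r*u^2 + 28*u^3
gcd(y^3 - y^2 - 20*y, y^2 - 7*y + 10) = y - 5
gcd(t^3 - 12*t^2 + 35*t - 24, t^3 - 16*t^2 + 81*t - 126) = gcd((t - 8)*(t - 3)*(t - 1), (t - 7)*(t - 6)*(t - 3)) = t - 3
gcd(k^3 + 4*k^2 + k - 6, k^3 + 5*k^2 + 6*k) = k^2 + 5*k + 6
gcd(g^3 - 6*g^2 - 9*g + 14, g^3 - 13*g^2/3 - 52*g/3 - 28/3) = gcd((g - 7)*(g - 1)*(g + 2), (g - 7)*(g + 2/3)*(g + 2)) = g^2 - 5*g - 14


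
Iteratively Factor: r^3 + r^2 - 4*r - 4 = (r + 1)*(r^2 - 4) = (r - 2)*(r + 1)*(r + 2)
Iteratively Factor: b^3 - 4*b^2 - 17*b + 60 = (b + 4)*(b^2 - 8*b + 15) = (b - 3)*(b + 4)*(b - 5)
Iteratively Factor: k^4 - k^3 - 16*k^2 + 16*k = (k + 4)*(k^3 - 5*k^2 + 4*k) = (k - 1)*(k + 4)*(k^2 - 4*k) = k*(k - 1)*(k + 4)*(k - 4)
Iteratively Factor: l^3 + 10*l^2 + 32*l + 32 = (l + 4)*(l^2 + 6*l + 8) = (l + 2)*(l + 4)*(l + 4)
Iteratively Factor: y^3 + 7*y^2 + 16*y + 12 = (y + 2)*(y^2 + 5*y + 6) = (y + 2)*(y + 3)*(y + 2)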